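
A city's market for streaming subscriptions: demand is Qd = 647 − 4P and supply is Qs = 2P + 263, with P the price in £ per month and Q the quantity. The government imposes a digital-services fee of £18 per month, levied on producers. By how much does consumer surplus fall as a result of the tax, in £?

Before the tax: set 647 − 4P = 2P + 263 → P* = £64, Q* = 391.
With the tax collected from producers, supply shifts: Qs = 2(P − 18) + 263.
Solving gives Q = 367 with buyers paying £70 and producers receiving £52 (the £18 wedge).
ΔCS is the trapezoid between Q = 367 and Q = 391 of height £6: ½ · (391 + 367) · 6 = £2274.

Consumer surplus falls by £2274.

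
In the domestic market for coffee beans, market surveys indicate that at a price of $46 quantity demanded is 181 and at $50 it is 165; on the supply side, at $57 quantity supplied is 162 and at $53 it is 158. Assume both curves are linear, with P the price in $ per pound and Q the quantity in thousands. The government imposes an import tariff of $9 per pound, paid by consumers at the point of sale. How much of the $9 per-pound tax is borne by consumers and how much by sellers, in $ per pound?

Demand slope: (165 − 181)/(50 − 46) = -4, so Qd = 365 − 4P.
Supply slope: (158 − 162)/(53 − 57) = 1, so Qs = P + 105.
Before the tax: set 365 − 4P = P + 105 → P* = $52, Q* = 157.
With the tax collected from consumers, demand (in seller-price terms) shifts: Qd = 365 − 4(P + 9).
Solving gives Q = 149.8 with consumers paying $53.8 and sellers receiving $44.8 (the $9 wedge).
Burden on consumers: $1.8; on sellers: $7.2. (They sum to $9.)
The less price-elastic side of the market bears the larger share of a per-unit tax.

Consumers bear $1.8 per pound; sellers bear $7.2 per pound.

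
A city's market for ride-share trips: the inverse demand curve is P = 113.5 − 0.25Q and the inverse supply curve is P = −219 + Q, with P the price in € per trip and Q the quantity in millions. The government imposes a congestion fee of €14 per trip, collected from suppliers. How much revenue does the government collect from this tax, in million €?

Inverting to Q(P) form: Qd = 454 − 4P; Qs = P + 219.
Before the tax: set 454 − 4P = P + 219 → P* = €47, Q* = 266.
With the tax collected from suppliers, supply shifts: Qs = (P − 14) + 219.
Solving gives Q = 254.8 with consumers paying €49.8 and suppliers receiving €35.8 (the €14 wedge).
Revenue = t · Q = 14 · 254.8 = €3567.2.

Tax revenue = €3567.2 million.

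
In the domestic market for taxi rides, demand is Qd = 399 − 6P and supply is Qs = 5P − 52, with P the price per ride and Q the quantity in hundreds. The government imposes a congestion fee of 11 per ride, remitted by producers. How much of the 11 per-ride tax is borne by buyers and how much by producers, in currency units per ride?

Without the tax, 399 − 6P = 5P − 52 gives 11P = 451, so P* = 41 and Q* = 153.
With the tax collected from producers, supply shifts: Qs = 5(P − 11) − 52.
New equilibrium: buyers pay 46, producers receive 35, Q = 123. (Wedge: Pb − Ps = 11.)
Burden on buyers: 5; on producers: 6. (They sum to 11.)
The less price-elastic side of the market bears the larger share of a per-unit tax.

Buyers bear 5 per ride; producers bear 6 per ride.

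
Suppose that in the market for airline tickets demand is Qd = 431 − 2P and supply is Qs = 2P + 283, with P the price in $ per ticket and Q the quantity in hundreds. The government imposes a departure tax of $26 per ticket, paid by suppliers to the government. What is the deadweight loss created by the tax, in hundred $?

Before the tax: set 431 − 2P = 2P + 283 → P* = $37, Q* = 357.
With the tax collected from suppliers, supply shifts: Qs = 2(P − 26) + 283.
New equilibrium: consumers pay $50, suppliers receive $24, Q = 331. (Wedge: Pb − Ps = 26.)
Quantity falls by |ΔQ| = |357 − 331| = 26.
DWL = ½ · t · |ΔQ| = ½ · 26 · 26 = $338.

Deadweight loss = $338 hundred.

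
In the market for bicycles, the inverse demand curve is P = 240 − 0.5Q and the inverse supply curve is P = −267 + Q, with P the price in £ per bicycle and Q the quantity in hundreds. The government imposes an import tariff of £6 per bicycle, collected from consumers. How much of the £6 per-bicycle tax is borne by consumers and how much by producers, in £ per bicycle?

Rewrite in direct form: Qd = 480 − 2P and Qs = P + 267.
Without the tax, 480 − 2P = P + 267 gives 3P = 213, so P* = £71 and Q* = 338.
With the tax collected from consumers, demand (in seller-price terms) shifts: Qd = 480 − 2(P + 6).
New equilibrium: consumers pay £73, producers receive £67, Q = 334. (Wedge: Pb − Ps = 6.)
Burden on consumers: £2; on producers: £4. (They sum to £6.)
The less price-elastic side of the market bears the larger share of a per-unit tax.

Consumers bear £2 per bicycle; producers bear £4 per bicycle.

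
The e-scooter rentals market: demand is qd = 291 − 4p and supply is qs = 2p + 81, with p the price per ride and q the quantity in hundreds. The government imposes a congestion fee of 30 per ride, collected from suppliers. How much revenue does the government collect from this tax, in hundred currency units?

Tax revenue = 3330 hundred.

Without the tax, 291 − 4p = 2p + 81 gives 6p = 210, so p* = 35 and q* = 151.
With the tax collected from suppliers, supply shifts: qs = 2(p − 30) + 81.
Solving gives q = 111 with consumers paying 45 and suppliers receiving 15 (the 30 wedge).
Revenue = t · Q = 30 · 111 = 3330.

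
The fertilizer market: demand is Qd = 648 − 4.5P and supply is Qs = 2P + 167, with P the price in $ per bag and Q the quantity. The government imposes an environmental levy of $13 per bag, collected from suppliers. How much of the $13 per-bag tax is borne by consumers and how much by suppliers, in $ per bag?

Consumers bear $4 per bag; suppliers bear $9 per bag.

Before the tax: set 648 − 4.5P = 2P + 167 → P* = $74, Q* = 315.
With the tax collected from suppliers, supply shifts: Qs = 2(P − 13) + 167.
New equilibrium: consumers pay $78, suppliers receive $65, Q = 297. (Wedge: Pb − Ps = 13.)
Burden on consumers: $4; on suppliers: $9. (They sum to $13.)
The less price-elastic side of the market bears the larger share of a per-unit tax.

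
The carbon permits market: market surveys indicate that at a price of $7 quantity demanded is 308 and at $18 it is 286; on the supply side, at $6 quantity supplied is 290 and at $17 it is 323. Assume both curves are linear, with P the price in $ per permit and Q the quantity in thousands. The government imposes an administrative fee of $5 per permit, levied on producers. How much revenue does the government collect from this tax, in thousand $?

Tax revenue = $1480 thousand.

Demand slope: (286 − 308)/(18 − 7) = -2, so Qd = 322 − 2P.
Supply slope: (323 − 290)/(17 − 6) = 3, so Qs = 3P + 272.
Before the tax: set 322 − 2P = 3P + 272 → P* = $10, Q* = 302.
With the tax collected from producers, supply shifts: Qs = 3(P − 5) + 272.
New equilibrium: buyers pay $13, producers receive $8, Q = 296. (Wedge: Pb − Ps = 5.)
Revenue = t · Q = 5 · 296 = $1480.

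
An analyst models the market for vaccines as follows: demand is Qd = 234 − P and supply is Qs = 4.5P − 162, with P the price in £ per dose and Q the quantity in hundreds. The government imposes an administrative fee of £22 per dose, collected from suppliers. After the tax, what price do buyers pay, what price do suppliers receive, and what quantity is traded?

Before the tax: set 234 − P = 4.5P − 162 → P* = £72, Q* = 162.
With the tax collected from suppliers, supply shifts: Qs = 4.5(P − 22) − 162.
New equilibrium: buyers pay £90, suppliers receive £68, Q = 144. (Wedge: Pb − Ps = 22.)
The less price-elastic side of the market bears the larger share of a per-unit tax.

Buyers pay £90; suppliers receive £68; quantity = 144.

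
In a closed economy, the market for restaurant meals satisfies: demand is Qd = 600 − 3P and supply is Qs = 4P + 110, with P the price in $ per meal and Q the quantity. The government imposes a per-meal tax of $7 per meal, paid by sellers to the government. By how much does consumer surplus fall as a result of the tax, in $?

Consumer surplus falls by $1536.

Before the tax: set 600 − 3P = 4P + 110 → P* = $70, Q* = 390.
With the tax collected from sellers, supply shifts: Qs = 4(P − 7) + 110.
New equilibrium: consumers pay $74, sellers receive $67, Q = 378. (Wedge: Pb − Ps = 7.)
ΔCS is the trapezoid between Q = 378 and Q = 390 of height $4: ½ · (390 + 378) · 4 = $1536.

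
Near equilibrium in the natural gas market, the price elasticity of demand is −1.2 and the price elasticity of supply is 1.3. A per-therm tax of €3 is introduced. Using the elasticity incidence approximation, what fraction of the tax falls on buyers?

Incidence ratio: buyers' share ≈ εs / (εs + |εd|) = 1.3 / (1.3 + 1.2) = 0.52.
Supply is the more elastic side, so buyers bear the larger share.

Buyers' share ≈ 0.52.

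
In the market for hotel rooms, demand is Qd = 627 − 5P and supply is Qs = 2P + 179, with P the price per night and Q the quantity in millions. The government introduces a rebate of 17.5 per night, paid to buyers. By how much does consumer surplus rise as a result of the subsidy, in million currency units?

Without the subsidy, 627 − 5P = 2P + 179 gives 7P = 448, so P* = 64 and Q* = 307.
With a per-unit subsidy paid to buyers, each effectively pays P − 17.5, so demand becomes Qd = 627 − 5(P − 17.5).
Solving gives Q = 332 with buyers paying 59 and sellers receiving 76.5 (the 17.5 wedge).
ΔCS is the trapezoid between Q = 332 and Q = 307 of height 5: ½ · (307 + 332) · 5 = 1597.5.

Consumer surplus rises by 1597.5 million.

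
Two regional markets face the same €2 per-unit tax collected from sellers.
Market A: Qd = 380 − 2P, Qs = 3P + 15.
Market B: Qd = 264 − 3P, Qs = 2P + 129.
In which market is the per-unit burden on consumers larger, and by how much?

Market A: pre-tax P* = €73, Q* = 234; post-tax Q = 231.6; per-unit burden on consumers = €1.2.
Market B: pre-tax P* = €27, Q* = 183; post-tax Q = 180.6; per-unit burden on consumers = €0.8.
Difference: €1.2 vs €0.8 → market A is larger by €0.4.

Market A, by €0.4.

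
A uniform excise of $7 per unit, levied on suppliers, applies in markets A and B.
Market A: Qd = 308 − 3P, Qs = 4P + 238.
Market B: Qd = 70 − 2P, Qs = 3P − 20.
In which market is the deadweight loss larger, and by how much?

Market A: pre-tax P* = $10, Q* = 278; post-tax Q = 266; deadweight loss = $42.
Market B: pre-tax P* = $18, Q* = 34; post-tax Q = 25.6; deadweight loss = $29.4.
Difference: $42 vs $29.4 → market A is larger by $12.6.

Market A, by $12.6.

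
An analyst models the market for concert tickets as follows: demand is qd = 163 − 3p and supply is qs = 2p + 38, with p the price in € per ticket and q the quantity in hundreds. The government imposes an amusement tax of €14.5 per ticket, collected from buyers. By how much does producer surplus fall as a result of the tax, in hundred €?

Producer surplus falls by €689.91 hundred.

Before the tax: set 163 − 3p = 2p + 38 → p* = €25, q* = 88.
With the tax collected from buyers, demand (in seller-price terms) shifts: qd = 163 − 3(p + 14.5).
New equilibrium: buyers pay €30.8, suppliers receive €16.3, q = 70.6. (Wedge: pb − ps = 14.5.)
ΔPS is the trapezoid between Q = 70.6 and Q = 88 of height €8.7: ½ · (88 + 70.6) · 8.7 = €689.91.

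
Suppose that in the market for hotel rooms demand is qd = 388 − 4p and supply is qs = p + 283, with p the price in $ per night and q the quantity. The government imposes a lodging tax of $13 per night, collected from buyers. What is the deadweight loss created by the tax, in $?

Before the tax: set 388 − 4p = p + 283 → p* = $21, q* = 304.
With the tax collected from buyers, demand (in seller-price terms) shifts: qd = 388 − 4(p + 13).
New equilibrium: buyers pay $23.6, suppliers receive $10.6, q = 293.6. (Wedge: pb − ps = 13.)
Quantity falls by |ΔQ| = |304 − 293.6| = 10.4.
DWL = ½ · t · |ΔQ| = ½ · 13 · 10.4 = $67.6.

Deadweight loss = $67.6.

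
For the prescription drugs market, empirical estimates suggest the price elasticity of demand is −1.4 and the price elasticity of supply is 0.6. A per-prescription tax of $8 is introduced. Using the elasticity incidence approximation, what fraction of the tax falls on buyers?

Incidence ratio: buyers' share ≈ εs / (εs + |εd|) = 0.6 / (0.6 + 1.4) = 0.3.
Supply is the less elastic side, so buyers bear the smaller share.

Buyers' share ≈ 0.3.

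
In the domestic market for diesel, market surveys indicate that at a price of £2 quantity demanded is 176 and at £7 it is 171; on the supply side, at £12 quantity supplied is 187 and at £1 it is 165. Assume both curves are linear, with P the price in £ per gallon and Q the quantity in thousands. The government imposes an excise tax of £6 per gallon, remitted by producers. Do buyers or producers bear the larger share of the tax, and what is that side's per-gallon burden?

Buyers bear the larger share: £4 per gallon.

Demand slope: (171 − 176)/(7 − 2) = -1, so Qd = 178 − P.
Supply slope: (165 − 187)/(1 − 12) = 2, so Qs = 2P + 163.
Without the tax, 178 − P = 2P + 163 gives 3P = 15, so P* = £5 and Q* = 173.
With the tax collected from producers, supply shifts: Qs = 2(P − 6) + 163.
New equilibrium: buyers pay £9, producers receive £3, Q = 169. (Wedge: Pb − Ps = 6.)
Per-gallon burden: buyers £4, producers £2.
Buyers take the larger share because demand is less price-elastic here (demand slope 1 vs supply slope 2).
The less price-elastic side of the market bears the larger share of a per-unit tax.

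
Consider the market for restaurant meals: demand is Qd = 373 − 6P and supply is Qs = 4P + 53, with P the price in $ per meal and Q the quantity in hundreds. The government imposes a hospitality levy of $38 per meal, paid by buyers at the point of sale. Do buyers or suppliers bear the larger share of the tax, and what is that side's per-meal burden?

Without the tax, 373 − 6P = 4P + 53 gives 10P = 320, so P* = $32 and Q* = 181.
With the tax collected from buyers, demand (in seller-price terms) shifts: Qd = 373 − 6(P + 38).
New equilibrium: buyers pay $47.2, suppliers receive $9.2, Q = 89.8. (Wedge: Pb − Ps = 38.)
Per-meal burden: buyers $15.2, suppliers $22.8.
Suppliers take the larger share because supply is less price-elastic here (demand slope 6 vs supply slope 4).

Suppliers bear the larger share: $22.8 per meal.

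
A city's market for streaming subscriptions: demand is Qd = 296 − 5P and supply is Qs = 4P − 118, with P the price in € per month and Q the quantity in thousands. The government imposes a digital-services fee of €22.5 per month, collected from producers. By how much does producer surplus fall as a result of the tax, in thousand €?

Before the tax: set 296 − 5P = 4P − 118 → P* = €46, Q* = 66.
With the tax collected from producers, supply shifts: Qs = 4(P − 22.5) − 118.
New equilibrium: buyers pay €56, producers receive €33.5, Q = 16. (Wedge: Pb − Ps = 22.5.)
ΔPS is the trapezoid between Q = 16 and Q = 66 of height €12.5: ½ · (66 + 16) · 12.5 = €512.5.

Producer surplus falls by €512.5 thousand.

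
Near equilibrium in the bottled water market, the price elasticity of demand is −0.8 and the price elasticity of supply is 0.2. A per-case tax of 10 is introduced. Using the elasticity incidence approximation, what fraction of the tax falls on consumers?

Consumers' share ≈ 0.2.

Incidence ratio: consumers' share ≈ εs / (εs + |εd|) = 0.2 / (0.2 + 0.8) = 0.2.
Supply is the less elastic side, so consumers bear the smaller share.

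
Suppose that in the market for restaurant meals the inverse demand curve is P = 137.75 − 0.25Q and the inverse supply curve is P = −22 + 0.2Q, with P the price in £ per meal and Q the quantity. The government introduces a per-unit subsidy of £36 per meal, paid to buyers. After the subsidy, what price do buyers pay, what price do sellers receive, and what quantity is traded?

Buyers pay £29; sellers receive £65; quantity = 435.

Inverting to Q(P) form: Qd = 551 − 4P; Qs = 5P + 110.
Without the subsidy, 551 − 4P = 5P + 110 gives 9P = 441, so P* = £49 and Q* = 355.
With a per-unit subsidy paid to buyers, each effectively pays P − 36, so demand becomes Qd = 551 − 4(P − 36).
New equilibrium: buyers pay £29, sellers receive £65, Q = 435. (Wedge: Pb − Ps = −36.)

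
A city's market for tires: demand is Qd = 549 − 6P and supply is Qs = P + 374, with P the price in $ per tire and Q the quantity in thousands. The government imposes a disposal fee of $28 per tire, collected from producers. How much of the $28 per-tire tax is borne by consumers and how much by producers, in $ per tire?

Consumers bear $4 per tire; producers bear $24 per tire.

Before the tax: set 549 − 6P = P + 374 → P* = $25, Q* = 399.
With the tax collected from producers, supply shifts: Qs = (P − 28) + 374.
Solving gives Q = 375 with consumers paying $29 and producers receiving $1 (the $28 wedge).
Burden on consumers: $4; on producers: $24. (They sum to $28.)
The less price-elastic side of the market bears the larger share of a per-unit tax.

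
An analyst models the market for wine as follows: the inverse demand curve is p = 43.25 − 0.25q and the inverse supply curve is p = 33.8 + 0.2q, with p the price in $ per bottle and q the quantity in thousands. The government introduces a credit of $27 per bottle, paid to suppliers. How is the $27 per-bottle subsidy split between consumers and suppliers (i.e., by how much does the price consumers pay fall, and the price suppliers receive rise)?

Consumers gain $15 per bottle; suppliers gain $12 per bottle.

Rewrite in direct form: qd = 173 − 4p and qs = 5p − 169.
Without the subsidy, 173 − 4p = 5p − 169 gives 9p = 342, so p* = $38 and q* = 21.
With a per-unit subsidy paid to suppliers, each receives p + 27 per unit sold, so supply becomes qs = 5(p + 27) − 169.
New equilibrium: consumers pay $23, suppliers receive $50, q = 81. (Wedge: pb − ps = −27.)
Gain to consumers: $15; to suppliers: $12. (They sum to $27.)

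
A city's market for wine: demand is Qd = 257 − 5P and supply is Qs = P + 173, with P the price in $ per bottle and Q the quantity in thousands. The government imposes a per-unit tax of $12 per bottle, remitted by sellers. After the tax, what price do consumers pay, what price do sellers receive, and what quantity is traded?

Before the tax: set 257 − 5P = P + 173 → P* = $14, Q* = 187.
With the tax collected from sellers, supply shifts: Qs = (P − 12) + 173.
Solving gives Q = 177 with consumers paying $16 and sellers receiving $4 (the $12 wedge).

Consumers pay $16; sellers receive $4; quantity = 177.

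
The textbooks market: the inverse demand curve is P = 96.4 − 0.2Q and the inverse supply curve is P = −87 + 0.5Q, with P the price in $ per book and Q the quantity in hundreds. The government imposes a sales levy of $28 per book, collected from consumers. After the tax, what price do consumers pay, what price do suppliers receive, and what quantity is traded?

Inverting to Q(P) form: Qd = 482 − 5P; Qs = 2P + 174.
Before the tax: set 482 − 5P = 2P + 174 → P* = $44, Q* = 262.
With the tax collected from consumers, demand (in seller-price terms) shifts: Qd = 482 − 5(P + 28).
New equilibrium: consumers pay $52, suppliers receive $24, Q = 222. (Wedge: Pb − Ps = 28.)
The less price-elastic side of the market bears the larger share of a per-unit tax.

Consumers pay $52; suppliers receive $24; quantity = 222.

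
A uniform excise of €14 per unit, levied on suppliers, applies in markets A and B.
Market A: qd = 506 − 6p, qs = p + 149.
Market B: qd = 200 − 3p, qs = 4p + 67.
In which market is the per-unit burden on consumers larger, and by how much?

Market B, by €6.

Market A: pre-tax p* = €51, q* = 200; post-tax q = 188; per-unit burden on consumers = €2.
Market B: pre-tax p* = €19, q* = 143; post-tax q = 119; per-unit burden on consumers = €8.
Difference: €2 vs €8 → market B is larger by €6.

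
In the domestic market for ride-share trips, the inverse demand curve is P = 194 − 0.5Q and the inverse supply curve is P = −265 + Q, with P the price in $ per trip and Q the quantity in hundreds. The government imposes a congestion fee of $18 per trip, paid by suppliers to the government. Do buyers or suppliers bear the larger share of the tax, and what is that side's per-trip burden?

Rewrite in direct form: Qd = 388 − 2P and Qs = P + 265.
Without the tax, 388 − 2P = P + 265 gives 3P = 123, so P* = $41 and Q* = 306.
With the tax collected from suppliers, supply shifts: Qs = (P − 18) + 265.
New equilibrium: buyers pay $47, suppliers receive $29, Q = 294. (Wedge: Pb − Ps = 18.)
Per-trip burden: buyers $6, suppliers $12.
Suppliers take the larger share because supply is less price-elastic here (demand slope 2 vs supply slope 1).
The less price-elastic side of the market bears the larger share of a per-unit tax.

Suppliers bear the larger share: $12 per trip.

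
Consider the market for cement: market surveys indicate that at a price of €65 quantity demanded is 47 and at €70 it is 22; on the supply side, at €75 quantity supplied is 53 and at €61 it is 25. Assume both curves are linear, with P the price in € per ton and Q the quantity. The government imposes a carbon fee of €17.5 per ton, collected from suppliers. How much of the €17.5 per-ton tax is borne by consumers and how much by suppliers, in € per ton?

Demand slope: (22 − 47)/(70 − 65) = -5, so Qd = 372 − 5P.
Supply slope: (25 − 53)/(61 − 75) = 2, so Qs = 2P − 97.
Without the tax, 372 − 5P = 2P − 97 gives 7P = 469, so P* = €67 and Q* = 37.
With the tax collected from suppliers, supply shifts: Qs = 2(P − 17.5) − 97.
Solving gives Q = 12 with consumers paying €72 and suppliers receiving €54.5 (the €17.5 wedge).
Burden on consumers: €5; on suppliers: €12.5. (They sum to €17.5.)
The less price-elastic side of the market bears the larger share of a per-unit tax.

Consumers bear €5 per ton; suppliers bear €12.5 per ton.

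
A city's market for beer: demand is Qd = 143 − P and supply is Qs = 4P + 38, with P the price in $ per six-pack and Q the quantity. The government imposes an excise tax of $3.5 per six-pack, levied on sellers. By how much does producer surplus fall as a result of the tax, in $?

Before the tax: set 143 − P = 4P + 38 → P* = $21, Q* = 122.
With the tax collected from sellers, supply shifts: Qs = 4(P − 3.5) + 38.
New equilibrium: consumers pay $23.8, sellers receive $20.3, Q = 119.2. (Wedge: Pb − Ps = 3.5.)
ΔPS is the trapezoid between Q = 119.2 and Q = 122 of height $0.7: ½ · (122 + 119.2) · 0.7 = $84.42.

Producer surplus falls by $84.42.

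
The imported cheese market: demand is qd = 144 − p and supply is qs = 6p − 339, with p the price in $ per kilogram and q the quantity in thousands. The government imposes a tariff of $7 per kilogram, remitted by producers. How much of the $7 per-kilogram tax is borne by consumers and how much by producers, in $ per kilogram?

Consumers bear $6 per kilogram; producers bear $1 per kilogram.

Without the tax, 144 − p = 6p − 339 gives 7p = 483, so p* = $69 and q* = 75.
With the tax collected from producers, supply shifts: qs = 6(p − 7) − 339.
New equilibrium: consumers pay $75, producers receive $68, q = 69. (Wedge: pb − ps = 7.)
Burden on consumers: $6; on producers: $1. (They sum to $7.)
The less price-elastic side of the market bears the larger share of a per-unit tax.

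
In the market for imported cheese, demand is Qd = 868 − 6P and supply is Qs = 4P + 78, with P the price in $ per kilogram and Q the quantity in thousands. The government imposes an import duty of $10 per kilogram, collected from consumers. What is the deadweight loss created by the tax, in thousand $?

Before the tax: set 868 − 6P = 4P + 78 → P* = $79, Q* = 394.
With the tax collected from consumers, demand (in seller-price terms) shifts: Qd = 868 − 6(P + 10).
New equilibrium: consumers pay $83, sellers receive $73, Q = 370. (Wedge: Pb − Ps = 10.)
Quantity falls by |ΔQ| = |394 − 370| = 24.
DWL = ½ · t · |ΔQ| = ½ · 10 · 24 = $120.

Deadweight loss = $120 thousand.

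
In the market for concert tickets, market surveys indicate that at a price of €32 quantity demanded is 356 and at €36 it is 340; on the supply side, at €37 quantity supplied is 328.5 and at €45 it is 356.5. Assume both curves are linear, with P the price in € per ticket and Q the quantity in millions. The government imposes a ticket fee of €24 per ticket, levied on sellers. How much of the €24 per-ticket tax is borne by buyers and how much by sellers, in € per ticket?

Demand slope: (340 − 356)/(36 − 32) = -4, so Qd = 484 − 4P.
Supply slope: (356.5 − 328.5)/(45 − 37) = 3.5, so Qs = 3.5P + 199.
Before the tax: set 484 − 4P = 3.5P + 199 → P* = €38, Q* = 332.
With the tax collected from sellers, supply shifts: Qs = 3.5(P − 24) + 199.
Solving gives Q = 287.2 with buyers paying €49.2 and sellers receiving €25.2 (the €24 wedge).
Burden on buyers: €11.2; on sellers: €12.8. (They sum to €24.)
The less price-elastic side of the market bears the larger share of a per-unit tax.

Buyers bear €11.2 per ticket; sellers bear €12.8 per ticket.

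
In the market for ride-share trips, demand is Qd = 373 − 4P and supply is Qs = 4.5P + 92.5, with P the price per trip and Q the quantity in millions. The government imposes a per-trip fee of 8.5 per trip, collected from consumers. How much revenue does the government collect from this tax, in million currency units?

Without the tax, 373 − 4P = 4.5P + 92.5 gives 8.5P = 280.5, so P* = 33 and Q* = 241.
With the tax collected from consumers, demand (in seller-price terms) shifts: Qd = 373 − 4(P + 8.5).
New equilibrium: consumers pay 37.5, suppliers receive 29, Q = 223. (Wedge: Pb − Ps = 8.5.)
Revenue = t · Q = 8.5 · 223 = 1895.5.

Tax revenue = 1895.5 million.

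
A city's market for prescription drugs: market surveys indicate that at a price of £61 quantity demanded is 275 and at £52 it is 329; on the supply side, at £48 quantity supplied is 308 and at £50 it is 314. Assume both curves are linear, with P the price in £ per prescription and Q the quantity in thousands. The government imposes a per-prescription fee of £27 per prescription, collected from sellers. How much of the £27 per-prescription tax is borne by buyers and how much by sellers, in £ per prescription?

Demand slope: (329 − 275)/(52 − 61) = -6, so Qd = 641 − 6P.
Supply slope: (314 − 308)/(50 − 48) = 3, so Qs = 3P + 164.
Without the tax, 641 − 6P = 3P + 164 gives 9P = 477, so P* = £53 and Q* = 323.
With the tax collected from sellers, supply shifts: Qs = 3(P − 27) + 164.
New equilibrium: buyers pay £62, sellers receive £35, Q = 269. (Wedge: Pb − Ps = 27.)
Burden on buyers: £9; on sellers: £18. (They sum to £27.)
The less price-elastic side of the market bears the larger share of a per-unit tax.

Buyers bear £9 per prescription; sellers bear £18 per prescription.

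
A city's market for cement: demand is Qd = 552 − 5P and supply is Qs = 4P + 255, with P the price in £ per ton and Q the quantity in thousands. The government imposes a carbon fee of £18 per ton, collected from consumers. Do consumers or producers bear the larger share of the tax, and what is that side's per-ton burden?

Producers bear the larger share: £10 per ton.

Before the tax: set 552 − 5P = 4P + 255 → P* = £33, Q* = 387.
With the tax collected from consumers, demand (in seller-price terms) shifts: Qd = 552 − 5(P + 18).
Solving gives Q = 347 with consumers paying £41 and producers receiving £23 (the £18 wedge).
Per-ton burden: consumers £8, producers £10.
Producers take the larger share because supply is less price-elastic here (demand slope 5 vs supply slope 4).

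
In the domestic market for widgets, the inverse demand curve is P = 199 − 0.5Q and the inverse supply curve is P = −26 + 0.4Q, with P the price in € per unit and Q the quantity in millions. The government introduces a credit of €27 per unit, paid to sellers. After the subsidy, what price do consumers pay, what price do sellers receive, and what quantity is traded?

Rewrite in direct form: Qd = 398 − 2P and Qs = 2.5P + 65.
Without the subsidy, 398 − 2P = 2.5P + 65 gives 4.5P = 333, so P* = €74 and Q* = 250.
With a per-unit subsidy paid to sellers, each receives P + 27 per unit sold, so supply becomes Qs = 2.5(P + 27) + 65.
Solving gives Q = 280 with consumers paying €59 and sellers receiving €86 (the €27 wedge).

Consumers pay €59; sellers receive €86; quantity = 280.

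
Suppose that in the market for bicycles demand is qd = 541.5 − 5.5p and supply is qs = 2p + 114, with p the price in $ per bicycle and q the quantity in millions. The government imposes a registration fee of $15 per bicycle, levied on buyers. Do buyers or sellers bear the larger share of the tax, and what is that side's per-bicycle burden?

Sellers bear the larger share: $11 per bicycle.

Without the tax, 541.5 − 5.5p = 2p + 114 gives 7.5p = 427.5, so p* = $57 and q* = 228.
With the tax collected from buyers, demand (in seller-price terms) shifts: qd = 541.5 − 5.5(p + 15).
Solving gives q = 206 with buyers paying $61 and sellers receiving $46 (the $15 wedge).
Per-bicycle burden: buyers $4, sellers $11.
Sellers take the larger share because supply is less price-elastic here (demand slope 5.5 vs supply slope 2).
The less price-elastic side of the market bears the larger share of a per-unit tax.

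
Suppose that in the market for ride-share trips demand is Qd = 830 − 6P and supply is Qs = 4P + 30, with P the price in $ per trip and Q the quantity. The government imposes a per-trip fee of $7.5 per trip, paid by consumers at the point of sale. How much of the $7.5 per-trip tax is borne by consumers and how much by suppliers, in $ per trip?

Consumers bear $3 per trip; suppliers bear $4.5 per trip.

Without the tax, 830 − 6P = 4P + 30 gives 10P = 800, so P* = $80 and Q* = 350.
With the tax collected from consumers, demand (in seller-price terms) shifts: Qd = 830 − 6(P + 7.5).
New equilibrium: consumers pay $83, suppliers receive $75.5, Q = 332. (Wedge: Pb − Ps = 7.5.)
Burden on consumers: $3; on suppliers: $4.5. (They sum to $7.5.)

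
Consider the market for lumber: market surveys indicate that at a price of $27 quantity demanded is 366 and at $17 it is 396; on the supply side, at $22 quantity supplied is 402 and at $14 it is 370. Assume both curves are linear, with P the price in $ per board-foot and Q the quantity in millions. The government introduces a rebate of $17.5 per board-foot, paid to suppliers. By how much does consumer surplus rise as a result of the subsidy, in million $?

Demand slope: (396 − 366)/(17 − 27) = -3, so Qd = 447 − 3P.
Supply slope: (370 − 402)/(14 − 22) = 4, so Qs = 4P + 314.
Before the subsidy: set 447 − 3P = 4P + 314 → P* = $19, Q* = 390.
With a per-unit subsidy paid to suppliers, each receives P + 17.5 per unit sold, so supply becomes Qs = 4(P + 17.5) + 314.
New equilibrium: buyers pay $9, suppliers receive $26.5, Q = 420. (Wedge: Pb − Ps = −17.5.)
ΔCS is the trapezoid between Q = 420 and Q = 390 of height $10: ½ · (390 + 420) · 10 = $4050.

Consumer surplus rises by $4050 million.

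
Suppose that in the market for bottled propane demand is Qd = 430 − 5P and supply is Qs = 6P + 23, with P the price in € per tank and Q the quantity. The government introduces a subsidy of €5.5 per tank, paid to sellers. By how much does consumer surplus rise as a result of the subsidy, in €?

Without the subsidy, 430 − 5P = 6P + 23 gives 11P = 407, so P* = €37 and Q* = 245.
With a per-unit subsidy paid to sellers, each receives P + 5.5 per unit sold, so supply becomes Qs = 6(P + 5.5) + 23.
New equilibrium: consumers pay €34, sellers receive €39.5, Q = 260. (Wedge: Pb − Ps = −5.5.)
ΔCS is the trapezoid between Q = 260 and Q = 245 of height €3: ½ · (245 + 260) · 3 = €757.5.

Consumer surplus rises by €757.5.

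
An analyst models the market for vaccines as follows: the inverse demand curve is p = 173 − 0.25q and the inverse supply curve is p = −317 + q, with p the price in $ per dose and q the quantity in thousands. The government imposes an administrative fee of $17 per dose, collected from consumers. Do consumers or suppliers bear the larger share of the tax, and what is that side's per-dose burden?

Suppliers bear the larger share: $13.6 per dose.

Rewrite in direct form: qd = 692 − 4p and qs = p + 317.
Without the tax, 692 − 4p = p + 317 gives 5p = 375, so p* = $75 and q* = 392.
With the tax collected from consumers, demand (in seller-price terms) shifts: qd = 692 − 4(p + 17).
Solving gives q = 378.4 with consumers paying $78.4 and suppliers receiving $61.4 (the $17 wedge).
Per-dose burden: consumers $3.4, suppliers $13.6.
Suppliers take the larger share because supply is less price-elastic here (demand slope 4 vs supply slope 1).
The less price-elastic side of the market bears the larger share of a per-unit tax.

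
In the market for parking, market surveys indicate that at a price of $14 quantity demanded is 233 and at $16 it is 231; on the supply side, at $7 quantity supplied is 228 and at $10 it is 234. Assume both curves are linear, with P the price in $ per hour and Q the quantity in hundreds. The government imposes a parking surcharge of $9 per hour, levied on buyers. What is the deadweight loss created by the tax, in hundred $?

Deadweight loss = $27 hundred.

Demand slope: (231 − 233)/(16 − 14) = -1, so Qd = 247 − P.
Supply slope: (234 − 228)/(10 − 7) = 2, so Qs = 2P + 214.
Before the tax: set 247 − P = 2P + 214 → P* = $11, Q* = 236.
With the tax collected from buyers, demand (in seller-price terms) shifts: Qd = 247 − (P + 9).
New equilibrium: buyers pay $17, suppliers receive $8, Q = 230. (Wedge: Pb − Ps = 9.)
Quantity falls by |ΔQ| = |236 − 230| = 6.
DWL = ½ · t · |ΔQ| = ½ · 9 · 6 = $27.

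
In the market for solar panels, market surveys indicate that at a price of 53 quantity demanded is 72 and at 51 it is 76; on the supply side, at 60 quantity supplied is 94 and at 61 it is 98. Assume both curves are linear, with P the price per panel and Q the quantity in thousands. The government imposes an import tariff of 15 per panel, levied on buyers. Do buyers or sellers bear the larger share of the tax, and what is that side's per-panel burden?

Buyers bear the larger share: 10 per panel.

Demand slope: (76 − 72)/(51 − 53) = -2, so Qd = 178 − 2P.
Supply slope: (98 − 94)/(61 − 60) = 4, so Qs = 4P − 146.
Before the tax: set 178 − 2P = 4P − 146 → P* = 54, Q* = 70.
With the tax collected from buyers, demand (in seller-price terms) shifts: Qd = 178 − 2(P + 15).
Solving gives Q = 50 with buyers paying 64 and sellers receiving 49 (the 15 wedge).
Per-panel burden: buyers 10, sellers 5.
Buyers take the larger share because demand is less price-elastic here (demand slope 2 vs supply slope 4).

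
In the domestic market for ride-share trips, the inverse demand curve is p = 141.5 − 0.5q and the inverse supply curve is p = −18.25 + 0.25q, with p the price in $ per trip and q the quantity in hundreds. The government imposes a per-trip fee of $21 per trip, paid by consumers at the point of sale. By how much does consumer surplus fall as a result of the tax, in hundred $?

Consumer surplus falls by $2786 hundred.

Inverting to q(p) form: qd = 283 − 2p; qs = 4p + 73.
Before the tax: set 283 − 2p = 4p + 73 → p* = $35, q* = 213.
With the tax collected from consumers, demand (in seller-price terms) shifts: qd = 283 − 2(p + 21).
Solving gives q = 185 with consumers paying $49 and producers receiving $28 (the $21 wedge).
ΔCS is the trapezoid between Q = 185 and Q = 213 of height $14: ½ · (213 + 185) · 14 = $2786.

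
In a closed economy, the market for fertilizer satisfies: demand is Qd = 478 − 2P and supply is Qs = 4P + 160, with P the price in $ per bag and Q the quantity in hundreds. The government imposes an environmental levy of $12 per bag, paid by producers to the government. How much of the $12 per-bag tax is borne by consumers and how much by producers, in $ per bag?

Without the tax, 478 − 2P = 4P + 160 gives 6P = 318, so P* = $53 and Q* = 372.
With the tax collected from producers, supply shifts: Qs = 4(P − 12) + 160.
New equilibrium: consumers pay $61, producers receive $49, Q = 356. (Wedge: Pb − Ps = 12.)
Burden on consumers: $8; on producers: $4. (They sum to $12.)
The less price-elastic side of the market bears the larger share of a per-unit tax.

Consumers bear $8 per bag; producers bear $4 per bag.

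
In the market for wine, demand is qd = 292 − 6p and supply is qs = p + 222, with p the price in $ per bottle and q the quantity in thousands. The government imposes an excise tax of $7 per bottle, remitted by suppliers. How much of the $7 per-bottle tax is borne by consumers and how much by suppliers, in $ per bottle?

Consumers bear $1 per bottle; suppliers bear $6 per bottle.

Without the tax, 292 − 6p = p + 222 gives 7p = 70, so p* = $10 and q* = 232.
With the tax collected from suppliers, supply shifts: qs = (p − 7) + 222.
New equilibrium: consumers pay $11, suppliers receive $4, q = 226. (Wedge: pb − ps = 7.)
Burden on consumers: $1; on suppliers: $6. (They sum to $7.)
The less price-elastic side of the market bears the larger share of a per-unit tax.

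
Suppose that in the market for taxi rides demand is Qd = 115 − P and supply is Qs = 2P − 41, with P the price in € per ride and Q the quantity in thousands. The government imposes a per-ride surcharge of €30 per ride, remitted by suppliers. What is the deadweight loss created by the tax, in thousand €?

Without the tax, 115 − P = 2P − 41 gives 3P = 156, so P* = €52 and Q* = 63.
With the tax collected from suppliers, supply shifts: Qs = 2(P − 30) − 41.
Solving gives Q = 43 with consumers paying €72 and suppliers receiving €42 (the €30 wedge).
Quantity falls by |ΔQ| = |63 − 43| = 20.
DWL = ½ · t · |ΔQ| = ½ · 30 · 20 = €300.

Deadweight loss = €300 thousand.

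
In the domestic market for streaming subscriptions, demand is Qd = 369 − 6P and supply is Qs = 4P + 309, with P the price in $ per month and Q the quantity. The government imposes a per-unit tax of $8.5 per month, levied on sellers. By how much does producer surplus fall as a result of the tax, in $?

Producer surplus falls by $1646.28.

Before the tax: set 369 − 6P = 4P + 309 → P* = $6, Q* = 333.
With the tax collected from sellers, supply shifts: Qs = 4(P − 8.5) + 309.
New equilibrium: consumers pay $9.4, sellers receive $0.9, Q = 312.6. (Wedge: Pb − Ps = 8.5.)
ΔPS is the trapezoid between Q = 312.6 and Q = 333 of height $5.1: ½ · (333 + 312.6) · 5.1 = $1646.28.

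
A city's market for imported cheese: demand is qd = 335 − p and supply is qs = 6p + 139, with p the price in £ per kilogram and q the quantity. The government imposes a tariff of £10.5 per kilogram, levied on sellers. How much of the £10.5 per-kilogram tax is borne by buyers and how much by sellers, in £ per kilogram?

Before the tax: set 335 − p = 6p + 139 → p* = £28, q* = 307.
With the tax collected from sellers, supply shifts: qs = 6(p − 10.5) + 139.
New equilibrium: buyers pay £37, sellers receive £26.5, q = 298. (Wedge: pb − ps = 10.5.)
Burden on buyers: £9; on sellers: £1.5. (They sum to £10.5.)

Buyers bear £9 per kilogram; sellers bear £1.5 per kilogram.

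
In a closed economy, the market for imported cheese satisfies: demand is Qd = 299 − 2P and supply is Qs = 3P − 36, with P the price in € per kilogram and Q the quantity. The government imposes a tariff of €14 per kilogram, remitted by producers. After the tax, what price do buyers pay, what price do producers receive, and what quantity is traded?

Without the tax, 299 − 2P = 3P − 36 gives 5P = 335, so P* = €67 and Q* = 165.
With the tax collected from producers, supply shifts: Qs = 3(P − 14) − 36.
Solving gives Q = 148.2 with buyers paying €75.4 and producers receiving €61.4 (the €14 wedge).

Buyers pay €75.4; producers receive €61.4; quantity = 148.2.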